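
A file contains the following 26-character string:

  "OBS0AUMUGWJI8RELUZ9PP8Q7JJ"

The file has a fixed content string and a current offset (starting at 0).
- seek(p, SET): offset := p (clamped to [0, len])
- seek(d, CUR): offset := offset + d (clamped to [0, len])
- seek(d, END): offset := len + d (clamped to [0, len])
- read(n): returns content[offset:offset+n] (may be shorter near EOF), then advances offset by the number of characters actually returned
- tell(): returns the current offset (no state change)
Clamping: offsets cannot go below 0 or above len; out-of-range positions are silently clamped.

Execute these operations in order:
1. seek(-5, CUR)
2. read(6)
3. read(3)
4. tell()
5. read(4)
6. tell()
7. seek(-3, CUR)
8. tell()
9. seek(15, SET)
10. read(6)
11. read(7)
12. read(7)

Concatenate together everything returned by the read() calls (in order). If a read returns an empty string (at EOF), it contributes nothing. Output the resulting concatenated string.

After 1 (seek(-5, CUR)): offset=0
After 2 (read(6)): returned 'OBS0AU', offset=6
After 3 (read(3)): returned 'MUG', offset=9
After 4 (tell()): offset=9
After 5 (read(4)): returned 'WJI8', offset=13
After 6 (tell()): offset=13
After 7 (seek(-3, CUR)): offset=10
After 8 (tell()): offset=10
After 9 (seek(15, SET)): offset=15
After 10 (read(6)): returned 'LUZ9PP', offset=21
After 11 (read(7)): returned '8Q7JJ', offset=26
After 12 (read(7)): returned '', offset=26

Answer: OBS0AUMUGWJI8LUZ9PP8Q7JJ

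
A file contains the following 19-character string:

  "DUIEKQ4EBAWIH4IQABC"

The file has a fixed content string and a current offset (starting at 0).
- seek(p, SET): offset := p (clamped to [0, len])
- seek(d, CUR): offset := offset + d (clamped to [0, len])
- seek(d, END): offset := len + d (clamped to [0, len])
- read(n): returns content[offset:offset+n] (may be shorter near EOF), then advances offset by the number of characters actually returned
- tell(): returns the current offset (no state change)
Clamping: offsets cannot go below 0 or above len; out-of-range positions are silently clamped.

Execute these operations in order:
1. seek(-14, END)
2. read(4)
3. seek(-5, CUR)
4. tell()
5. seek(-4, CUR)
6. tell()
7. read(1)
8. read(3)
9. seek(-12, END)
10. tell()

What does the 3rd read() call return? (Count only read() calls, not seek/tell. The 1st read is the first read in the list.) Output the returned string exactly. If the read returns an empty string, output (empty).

Answer: UIE

Derivation:
After 1 (seek(-14, END)): offset=5
After 2 (read(4)): returned 'Q4EB', offset=9
After 3 (seek(-5, CUR)): offset=4
After 4 (tell()): offset=4
After 5 (seek(-4, CUR)): offset=0
After 6 (tell()): offset=0
After 7 (read(1)): returned 'D', offset=1
After 8 (read(3)): returned 'UIE', offset=4
After 9 (seek(-12, END)): offset=7
After 10 (tell()): offset=7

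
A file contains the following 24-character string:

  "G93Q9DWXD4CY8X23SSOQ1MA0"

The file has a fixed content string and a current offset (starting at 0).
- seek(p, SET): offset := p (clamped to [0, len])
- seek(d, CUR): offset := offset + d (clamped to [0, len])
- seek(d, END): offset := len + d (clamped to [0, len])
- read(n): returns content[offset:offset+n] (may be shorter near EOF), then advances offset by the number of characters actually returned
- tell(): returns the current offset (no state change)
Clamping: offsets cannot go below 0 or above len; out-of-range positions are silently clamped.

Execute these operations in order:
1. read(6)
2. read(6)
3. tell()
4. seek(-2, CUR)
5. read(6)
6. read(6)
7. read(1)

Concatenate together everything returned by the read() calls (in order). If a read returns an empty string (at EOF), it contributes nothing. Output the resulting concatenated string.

Answer: G93Q9DWXD4CYCY8X23SSOQ1MA

Derivation:
After 1 (read(6)): returned 'G93Q9D', offset=6
After 2 (read(6)): returned 'WXD4CY', offset=12
After 3 (tell()): offset=12
After 4 (seek(-2, CUR)): offset=10
After 5 (read(6)): returned 'CY8X23', offset=16
After 6 (read(6)): returned 'SSOQ1M', offset=22
After 7 (read(1)): returned 'A', offset=23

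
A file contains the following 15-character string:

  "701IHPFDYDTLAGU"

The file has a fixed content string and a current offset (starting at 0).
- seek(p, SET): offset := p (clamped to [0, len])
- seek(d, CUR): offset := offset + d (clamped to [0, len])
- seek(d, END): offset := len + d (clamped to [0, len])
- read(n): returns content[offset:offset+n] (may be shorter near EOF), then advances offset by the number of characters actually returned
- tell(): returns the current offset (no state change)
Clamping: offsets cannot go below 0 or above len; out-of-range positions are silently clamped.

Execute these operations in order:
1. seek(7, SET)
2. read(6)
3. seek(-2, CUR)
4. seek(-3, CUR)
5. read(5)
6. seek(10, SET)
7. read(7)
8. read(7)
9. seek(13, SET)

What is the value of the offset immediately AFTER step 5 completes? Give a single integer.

Answer: 13

Derivation:
After 1 (seek(7, SET)): offset=7
After 2 (read(6)): returned 'DYDTLA', offset=13
After 3 (seek(-2, CUR)): offset=11
After 4 (seek(-3, CUR)): offset=8
After 5 (read(5)): returned 'YDTLA', offset=13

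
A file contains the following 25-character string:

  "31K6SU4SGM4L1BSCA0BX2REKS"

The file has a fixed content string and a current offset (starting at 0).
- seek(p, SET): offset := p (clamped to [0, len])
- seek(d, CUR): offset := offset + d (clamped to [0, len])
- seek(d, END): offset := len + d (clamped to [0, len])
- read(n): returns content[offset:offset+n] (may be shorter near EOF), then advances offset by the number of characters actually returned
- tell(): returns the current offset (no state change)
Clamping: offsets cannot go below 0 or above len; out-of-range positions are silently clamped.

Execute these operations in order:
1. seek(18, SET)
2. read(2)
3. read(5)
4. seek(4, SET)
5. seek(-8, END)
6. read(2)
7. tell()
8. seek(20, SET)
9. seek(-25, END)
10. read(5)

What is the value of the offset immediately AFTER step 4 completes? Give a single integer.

Answer: 4

Derivation:
After 1 (seek(18, SET)): offset=18
After 2 (read(2)): returned 'BX', offset=20
After 3 (read(5)): returned '2REKS', offset=25
After 4 (seek(4, SET)): offset=4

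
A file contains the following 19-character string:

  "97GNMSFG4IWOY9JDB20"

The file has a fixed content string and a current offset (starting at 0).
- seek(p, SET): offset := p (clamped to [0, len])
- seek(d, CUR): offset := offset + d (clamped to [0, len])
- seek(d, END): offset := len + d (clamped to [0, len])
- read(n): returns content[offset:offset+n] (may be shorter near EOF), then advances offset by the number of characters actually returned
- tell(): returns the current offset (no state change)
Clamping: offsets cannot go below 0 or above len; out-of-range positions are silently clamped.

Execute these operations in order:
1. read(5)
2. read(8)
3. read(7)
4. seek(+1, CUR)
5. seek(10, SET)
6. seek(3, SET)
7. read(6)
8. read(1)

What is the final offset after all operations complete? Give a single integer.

After 1 (read(5)): returned '97GNM', offset=5
After 2 (read(8)): returned 'SFG4IWOY', offset=13
After 3 (read(7)): returned '9JDB20', offset=19
After 4 (seek(+1, CUR)): offset=19
After 5 (seek(10, SET)): offset=10
After 6 (seek(3, SET)): offset=3
After 7 (read(6)): returned 'NMSFG4', offset=9
After 8 (read(1)): returned 'I', offset=10

Answer: 10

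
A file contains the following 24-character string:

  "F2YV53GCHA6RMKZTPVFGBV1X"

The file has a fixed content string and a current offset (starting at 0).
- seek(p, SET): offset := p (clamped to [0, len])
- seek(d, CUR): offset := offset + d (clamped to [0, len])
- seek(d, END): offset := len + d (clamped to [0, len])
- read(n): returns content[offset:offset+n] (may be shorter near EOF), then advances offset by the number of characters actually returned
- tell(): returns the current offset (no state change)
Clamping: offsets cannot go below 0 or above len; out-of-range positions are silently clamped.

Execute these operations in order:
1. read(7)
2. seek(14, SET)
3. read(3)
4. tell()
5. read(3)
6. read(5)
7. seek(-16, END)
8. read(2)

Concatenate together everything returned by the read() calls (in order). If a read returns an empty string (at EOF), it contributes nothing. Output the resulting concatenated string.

After 1 (read(7)): returned 'F2YV53G', offset=7
After 2 (seek(14, SET)): offset=14
After 3 (read(3)): returned 'ZTP', offset=17
After 4 (tell()): offset=17
After 5 (read(3)): returned 'VFG', offset=20
After 6 (read(5)): returned 'BV1X', offset=24
After 7 (seek(-16, END)): offset=8
After 8 (read(2)): returned 'HA', offset=10

Answer: F2YV53GZTPVFGBV1XHA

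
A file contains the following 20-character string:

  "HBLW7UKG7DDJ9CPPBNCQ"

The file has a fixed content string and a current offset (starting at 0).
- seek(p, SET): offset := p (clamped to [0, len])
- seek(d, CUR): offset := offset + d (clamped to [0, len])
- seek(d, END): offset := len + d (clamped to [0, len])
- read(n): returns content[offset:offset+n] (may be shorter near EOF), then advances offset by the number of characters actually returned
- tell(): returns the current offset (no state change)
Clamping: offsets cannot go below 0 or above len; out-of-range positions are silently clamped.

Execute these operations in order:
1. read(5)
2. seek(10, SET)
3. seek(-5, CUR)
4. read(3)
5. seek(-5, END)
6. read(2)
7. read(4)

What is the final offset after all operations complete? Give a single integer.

Answer: 20

Derivation:
After 1 (read(5)): returned 'HBLW7', offset=5
After 2 (seek(10, SET)): offset=10
After 3 (seek(-5, CUR)): offset=5
After 4 (read(3)): returned 'UKG', offset=8
After 5 (seek(-5, END)): offset=15
After 6 (read(2)): returned 'PB', offset=17
After 7 (read(4)): returned 'NCQ', offset=20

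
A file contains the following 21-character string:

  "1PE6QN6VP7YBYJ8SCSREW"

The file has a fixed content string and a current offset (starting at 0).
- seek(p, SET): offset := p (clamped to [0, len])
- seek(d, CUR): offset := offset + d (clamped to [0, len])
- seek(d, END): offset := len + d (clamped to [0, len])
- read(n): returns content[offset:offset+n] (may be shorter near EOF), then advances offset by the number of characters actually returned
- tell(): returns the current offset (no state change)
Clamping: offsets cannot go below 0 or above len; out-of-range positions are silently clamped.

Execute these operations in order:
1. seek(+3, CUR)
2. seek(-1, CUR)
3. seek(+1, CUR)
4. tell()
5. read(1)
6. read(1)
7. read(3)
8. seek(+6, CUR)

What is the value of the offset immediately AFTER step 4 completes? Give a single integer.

After 1 (seek(+3, CUR)): offset=3
After 2 (seek(-1, CUR)): offset=2
After 3 (seek(+1, CUR)): offset=3
After 4 (tell()): offset=3

Answer: 3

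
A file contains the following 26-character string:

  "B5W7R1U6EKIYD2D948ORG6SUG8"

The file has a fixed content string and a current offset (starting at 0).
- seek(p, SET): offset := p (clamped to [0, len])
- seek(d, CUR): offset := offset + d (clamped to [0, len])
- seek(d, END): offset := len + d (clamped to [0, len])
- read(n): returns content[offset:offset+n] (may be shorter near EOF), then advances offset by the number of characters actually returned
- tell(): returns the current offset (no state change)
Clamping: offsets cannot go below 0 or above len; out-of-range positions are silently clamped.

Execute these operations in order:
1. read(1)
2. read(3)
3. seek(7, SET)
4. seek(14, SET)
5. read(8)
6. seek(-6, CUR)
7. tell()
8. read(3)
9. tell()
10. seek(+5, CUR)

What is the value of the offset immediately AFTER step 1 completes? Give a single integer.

Answer: 1

Derivation:
After 1 (read(1)): returned 'B', offset=1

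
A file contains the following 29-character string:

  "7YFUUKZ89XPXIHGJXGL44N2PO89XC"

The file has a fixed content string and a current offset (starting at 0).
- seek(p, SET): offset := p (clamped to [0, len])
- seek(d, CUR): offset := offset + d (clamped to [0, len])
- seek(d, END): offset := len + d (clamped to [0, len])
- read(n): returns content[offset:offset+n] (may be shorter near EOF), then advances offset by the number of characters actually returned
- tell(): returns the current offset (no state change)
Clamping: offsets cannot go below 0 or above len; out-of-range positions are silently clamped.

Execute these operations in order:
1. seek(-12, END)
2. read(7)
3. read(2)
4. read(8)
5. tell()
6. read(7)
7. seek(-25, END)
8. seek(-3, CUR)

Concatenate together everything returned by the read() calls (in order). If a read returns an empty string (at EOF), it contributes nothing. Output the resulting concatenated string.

Answer: GL44N2PO89XC

Derivation:
After 1 (seek(-12, END)): offset=17
After 2 (read(7)): returned 'GL44N2P', offset=24
After 3 (read(2)): returned 'O8', offset=26
After 4 (read(8)): returned '9XC', offset=29
After 5 (tell()): offset=29
After 6 (read(7)): returned '', offset=29
After 7 (seek(-25, END)): offset=4
After 8 (seek(-3, CUR)): offset=1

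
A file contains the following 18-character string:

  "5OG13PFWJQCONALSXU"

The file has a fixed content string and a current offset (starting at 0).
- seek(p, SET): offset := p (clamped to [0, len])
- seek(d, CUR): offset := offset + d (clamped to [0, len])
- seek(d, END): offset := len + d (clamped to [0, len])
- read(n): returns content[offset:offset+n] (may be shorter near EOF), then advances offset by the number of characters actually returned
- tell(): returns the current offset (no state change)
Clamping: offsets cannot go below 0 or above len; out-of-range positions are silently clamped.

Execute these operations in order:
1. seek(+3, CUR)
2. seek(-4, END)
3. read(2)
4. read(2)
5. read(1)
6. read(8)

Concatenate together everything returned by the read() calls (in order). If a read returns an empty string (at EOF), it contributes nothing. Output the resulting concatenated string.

Answer: LSXU

Derivation:
After 1 (seek(+3, CUR)): offset=3
After 2 (seek(-4, END)): offset=14
After 3 (read(2)): returned 'LS', offset=16
After 4 (read(2)): returned 'XU', offset=18
After 5 (read(1)): returned '', offset=18
After 6 (read(8)): returned '', offset=18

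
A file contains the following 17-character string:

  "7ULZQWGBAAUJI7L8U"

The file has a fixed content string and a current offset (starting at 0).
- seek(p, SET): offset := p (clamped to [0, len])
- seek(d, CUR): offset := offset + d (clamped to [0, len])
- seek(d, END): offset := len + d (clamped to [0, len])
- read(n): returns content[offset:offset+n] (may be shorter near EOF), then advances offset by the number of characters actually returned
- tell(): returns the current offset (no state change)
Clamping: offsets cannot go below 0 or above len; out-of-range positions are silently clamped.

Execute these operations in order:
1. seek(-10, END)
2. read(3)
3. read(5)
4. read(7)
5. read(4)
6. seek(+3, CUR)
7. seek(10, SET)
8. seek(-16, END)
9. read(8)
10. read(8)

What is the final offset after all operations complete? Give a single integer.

After 1 (seek(-10, END)): offset=7
After 2 (read(3)): returned 'BAA', offset=10
After 3 (read(5)): returned 'UJI7L', offset=15
After 4 (read(7)): returned '8U', offset=17
After 5 (read(4)): returned '', offset=17
After 6 (seek(+3, CUR)): offset=17
After 7 (seek(10, SET)): offset=10
After 8 (seek(-16, END)): offset=1
After 9 (read(8)): returned 'ULZQWGBA', offset=9
After 10 (read(8)): returned 'AUJI7L8U', offset=17

Answer: 17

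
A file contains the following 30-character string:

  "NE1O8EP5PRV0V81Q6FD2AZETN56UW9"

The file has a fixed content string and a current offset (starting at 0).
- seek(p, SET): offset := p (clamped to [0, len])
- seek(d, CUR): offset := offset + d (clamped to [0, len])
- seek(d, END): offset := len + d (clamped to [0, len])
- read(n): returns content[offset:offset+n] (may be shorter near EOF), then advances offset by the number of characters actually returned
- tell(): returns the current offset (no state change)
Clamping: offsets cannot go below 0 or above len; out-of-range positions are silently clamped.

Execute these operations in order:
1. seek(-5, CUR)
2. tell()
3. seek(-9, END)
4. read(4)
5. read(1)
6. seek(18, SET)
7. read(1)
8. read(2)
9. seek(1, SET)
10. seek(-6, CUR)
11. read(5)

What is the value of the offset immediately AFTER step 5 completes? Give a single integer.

After 1 (seek(-5, CUR)): offset=0
After 2 (tell()): offset=0
After 3 (seek(-9, END)): offset=21
After 4 (read(4)): returned 'ZETN', offset=25
After 5 (read(1)): returned '5', offset=26

Answer: 26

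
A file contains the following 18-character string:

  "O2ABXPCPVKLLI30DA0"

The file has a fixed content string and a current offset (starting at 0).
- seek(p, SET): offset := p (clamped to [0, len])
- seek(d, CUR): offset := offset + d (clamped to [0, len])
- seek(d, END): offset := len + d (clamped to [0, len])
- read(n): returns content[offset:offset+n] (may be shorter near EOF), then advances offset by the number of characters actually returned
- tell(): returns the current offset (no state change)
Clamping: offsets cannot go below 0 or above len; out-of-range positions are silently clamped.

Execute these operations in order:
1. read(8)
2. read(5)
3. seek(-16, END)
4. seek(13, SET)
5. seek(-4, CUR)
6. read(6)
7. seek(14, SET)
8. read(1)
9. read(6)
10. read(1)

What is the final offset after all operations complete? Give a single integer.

After 1 (read(8)): returned 'O2ABXPCP', offset=8
After 2 (read(5)): returned 'VKLLI', offset=13
After 3 (seek(-16, END)): offset=2
After 4 (seek(13, SET)): offset=13
After 5 (seek(-4, CUR)): offset=9
After 6 (read(6)): returned 'KLLI30', offset=15
After 7 (seek(14, SET)): offset=14
After 8 (read(1)): returned '0', offset=15
After 9 (read(6)): returned 'DA0', offset=18
After 10 (read(1)): returned '', offset=18

Answer: 18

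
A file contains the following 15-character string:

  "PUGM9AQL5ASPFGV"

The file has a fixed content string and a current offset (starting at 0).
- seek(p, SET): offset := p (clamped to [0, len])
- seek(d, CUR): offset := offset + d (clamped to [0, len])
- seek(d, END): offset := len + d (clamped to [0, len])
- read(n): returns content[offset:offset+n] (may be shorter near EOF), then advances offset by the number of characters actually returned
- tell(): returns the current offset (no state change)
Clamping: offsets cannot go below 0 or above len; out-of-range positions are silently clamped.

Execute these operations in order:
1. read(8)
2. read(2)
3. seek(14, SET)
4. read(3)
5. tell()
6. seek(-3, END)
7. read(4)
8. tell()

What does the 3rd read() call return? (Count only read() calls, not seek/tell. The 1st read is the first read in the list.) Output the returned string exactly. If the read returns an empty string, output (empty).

Answer: V

Derivation:
After 1 (read(8)): returned 'PUGM9AQL', offset=8
After 2 (read(2)): returned '5A', offset=10
After 3 (seek(14, SET)): offset=14
After 4 (read(3)): returned 'V', offset=15
After 5 (tell()): offset=15
After 6 (seek(-3, END)): offset=12
After 7 (read(4)): returned 'FGV', offset=15
After 8 (tell()): offset=15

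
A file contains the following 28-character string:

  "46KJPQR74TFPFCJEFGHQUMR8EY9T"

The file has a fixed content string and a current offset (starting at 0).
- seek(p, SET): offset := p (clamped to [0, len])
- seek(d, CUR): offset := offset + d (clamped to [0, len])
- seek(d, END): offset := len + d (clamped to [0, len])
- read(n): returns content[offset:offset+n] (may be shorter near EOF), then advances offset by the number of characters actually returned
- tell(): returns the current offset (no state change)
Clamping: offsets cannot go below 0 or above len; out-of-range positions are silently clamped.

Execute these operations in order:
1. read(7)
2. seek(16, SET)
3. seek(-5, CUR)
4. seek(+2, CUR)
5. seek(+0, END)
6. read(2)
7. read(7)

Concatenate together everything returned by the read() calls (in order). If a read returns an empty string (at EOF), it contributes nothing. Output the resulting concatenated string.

Answer: 46KJPQR

Derivation:
After 1 (read(7)): returned '46KJPQR', offset=7
After 2 (seek(16, SET)): offset=16
After 3 (seek(-5, CUR)): offset=11
After 4 (seek(+2, CUR)): offset=13
After 5 (seek(+0, END)): offset=28
After 6 (read(2)): returned '', offset=28
After 7 (read(7)): returned '', offset=28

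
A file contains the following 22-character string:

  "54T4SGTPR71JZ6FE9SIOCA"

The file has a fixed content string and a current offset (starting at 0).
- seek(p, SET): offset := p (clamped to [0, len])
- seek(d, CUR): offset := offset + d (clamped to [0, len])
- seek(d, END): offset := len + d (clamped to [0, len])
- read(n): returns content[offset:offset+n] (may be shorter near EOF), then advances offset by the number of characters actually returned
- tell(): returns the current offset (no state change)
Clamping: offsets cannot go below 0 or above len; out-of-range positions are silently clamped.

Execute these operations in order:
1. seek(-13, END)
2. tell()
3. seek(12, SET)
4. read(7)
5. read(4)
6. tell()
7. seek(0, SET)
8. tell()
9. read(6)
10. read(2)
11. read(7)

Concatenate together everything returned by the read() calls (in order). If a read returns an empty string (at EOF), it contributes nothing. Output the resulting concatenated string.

After 1 (seek(-13, END)): offset=9
After 2 (tell()): offset=9
After 3 (seek(12, SET)): offset=12
After 4 (read(7)): returned 'Z6FE9SI', offset=19
After 5 (read(4)): returned 'OCA', offset=22
After 6 (tell()): offset=22
After 7 (seek(0, SET)): offset=0
After 8 (tell()): offset=0
After 9 (read(6)): returned '54T4SG', offset=6
After 10 (read(2)): returned 'TP', offset=8
After 11 (read(7)): returned 'R71JZ6F', offset=15

Answer: Z6FE9SIOCA54T4SGTPR71JZ6F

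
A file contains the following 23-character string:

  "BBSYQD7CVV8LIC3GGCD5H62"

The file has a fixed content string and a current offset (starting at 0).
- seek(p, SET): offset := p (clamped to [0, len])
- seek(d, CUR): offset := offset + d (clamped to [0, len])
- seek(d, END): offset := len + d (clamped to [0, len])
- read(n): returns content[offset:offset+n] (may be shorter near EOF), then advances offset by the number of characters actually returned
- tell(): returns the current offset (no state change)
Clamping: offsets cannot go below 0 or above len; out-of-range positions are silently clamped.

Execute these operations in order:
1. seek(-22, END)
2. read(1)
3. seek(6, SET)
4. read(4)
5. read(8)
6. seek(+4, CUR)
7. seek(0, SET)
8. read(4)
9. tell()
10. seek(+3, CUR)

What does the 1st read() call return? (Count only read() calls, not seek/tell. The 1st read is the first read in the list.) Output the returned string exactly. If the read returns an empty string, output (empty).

Answer: B

Derivation:
After 1 (seek(-22, END)): offset=1
After 2 (read(1)): returned 'B', offset=2
After 3 (seek(6, SET)): offset=6
After 4 (read(4)): returned '7CVV', offset=10
After 5 (read(8)): returned '8LIC3GGC', offset=18
After 6 (seek(+4, CUR)): offset=22
After 7 (seek(0, SET)): offset=0
After 8 (read(4)): returned 'BBSY', offset=4
After 9 (tell()): offset=4
After 10 (seek(+3, CUR)): offset=7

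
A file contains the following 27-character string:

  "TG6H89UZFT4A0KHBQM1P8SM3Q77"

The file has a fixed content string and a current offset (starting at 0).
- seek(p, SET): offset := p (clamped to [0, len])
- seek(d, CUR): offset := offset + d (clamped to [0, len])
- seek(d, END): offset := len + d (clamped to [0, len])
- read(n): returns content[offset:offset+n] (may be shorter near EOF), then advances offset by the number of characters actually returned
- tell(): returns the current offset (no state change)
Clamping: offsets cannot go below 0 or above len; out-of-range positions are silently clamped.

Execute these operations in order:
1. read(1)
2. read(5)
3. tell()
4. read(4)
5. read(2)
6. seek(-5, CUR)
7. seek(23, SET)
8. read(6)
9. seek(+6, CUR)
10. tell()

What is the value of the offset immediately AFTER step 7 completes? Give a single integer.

After 1 (read(1)): returned 'T', offset=1
After 2 (read(5)): returned 'G6H89', offset=6
After 3 (tell()): offset=6
After 4 (read(4)): returned 'UZFT', offset=10
After 5 (read(2)): returned '4A', offset=12
After 6 (seek(-5, CUR)): offset=7
After 7 (seek(23, SET)): offset=23

Answer: 23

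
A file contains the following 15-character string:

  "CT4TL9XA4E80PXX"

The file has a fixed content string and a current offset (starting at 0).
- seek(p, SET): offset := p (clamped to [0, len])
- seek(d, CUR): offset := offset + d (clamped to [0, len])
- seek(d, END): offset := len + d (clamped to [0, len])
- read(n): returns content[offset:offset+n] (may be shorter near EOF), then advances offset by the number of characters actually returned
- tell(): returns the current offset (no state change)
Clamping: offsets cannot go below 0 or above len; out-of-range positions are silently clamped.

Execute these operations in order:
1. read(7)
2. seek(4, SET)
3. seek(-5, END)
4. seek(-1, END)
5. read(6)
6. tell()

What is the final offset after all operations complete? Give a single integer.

Answer: 15

Derivation:
After 1 (read(7)): returned 'CT4TL9X', offset=7
After 2 (seek(4, SET)): offset=4
After 3 (seek(-5, END)): offset=10
After 4 (seek(-1, END)): offset=14
After 5 (read(6)): returned 'X', offset=15
After 6 (tell()): offset=15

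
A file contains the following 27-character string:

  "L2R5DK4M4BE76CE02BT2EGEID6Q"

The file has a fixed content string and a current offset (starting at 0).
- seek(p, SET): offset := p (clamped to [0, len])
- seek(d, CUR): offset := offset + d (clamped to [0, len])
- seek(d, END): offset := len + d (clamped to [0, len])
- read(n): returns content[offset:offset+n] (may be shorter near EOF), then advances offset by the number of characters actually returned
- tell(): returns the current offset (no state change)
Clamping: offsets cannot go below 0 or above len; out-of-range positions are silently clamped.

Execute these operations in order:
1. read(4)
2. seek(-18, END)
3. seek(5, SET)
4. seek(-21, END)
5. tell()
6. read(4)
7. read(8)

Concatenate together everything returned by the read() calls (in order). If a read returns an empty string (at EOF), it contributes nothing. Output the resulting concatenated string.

After 1 (read(4)): returned 'L2R5', offset=4
After 2 (seek(-18, END)): offset=9
After 3 (seek(5, SET)): offset=5
After 4 (seek(-21, END)): offset=6
After 5 (tell()): offset=6
After 6 (read(4)): returned '4M4B', offset=10
After 7 (read(8)): returned 'E76CE02B', offset=18

Answer: L2R54M4BE76CE02B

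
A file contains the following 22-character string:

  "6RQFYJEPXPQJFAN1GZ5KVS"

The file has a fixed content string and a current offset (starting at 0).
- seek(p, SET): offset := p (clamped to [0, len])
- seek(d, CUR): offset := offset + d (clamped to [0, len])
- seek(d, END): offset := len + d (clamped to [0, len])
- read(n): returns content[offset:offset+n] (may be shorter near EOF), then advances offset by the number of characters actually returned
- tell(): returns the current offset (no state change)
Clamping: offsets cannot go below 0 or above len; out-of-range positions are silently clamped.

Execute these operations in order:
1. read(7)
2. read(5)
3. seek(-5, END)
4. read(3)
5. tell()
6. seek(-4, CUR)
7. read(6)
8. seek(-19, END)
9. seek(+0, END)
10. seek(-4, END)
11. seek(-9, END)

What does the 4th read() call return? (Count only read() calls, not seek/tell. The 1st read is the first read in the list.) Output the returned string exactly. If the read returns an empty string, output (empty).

Answer: GZ5KVS

Derivation:
After 1 (read(7)): returned '6RQFYJE', offset=7
After 2 (read(5)): returned 'PXPQJ', offset=12
After 3 (seek(-5, END)): offset=17
After 4 (read(3)): returned 'Z5K', offset=20
After 5 (tell()): offset=20
After 6 (seek(-4, CUR)): offset=16
After 7 (read(6)): returned 'GZ5KVS', offset=22
After 8 (seek(-19, END)): offset=3
After 9 (seek(+0, END)): offset=22
After 10 (seek(-4, END)): offset=18
After 11 (seek(-9, END)): offset=13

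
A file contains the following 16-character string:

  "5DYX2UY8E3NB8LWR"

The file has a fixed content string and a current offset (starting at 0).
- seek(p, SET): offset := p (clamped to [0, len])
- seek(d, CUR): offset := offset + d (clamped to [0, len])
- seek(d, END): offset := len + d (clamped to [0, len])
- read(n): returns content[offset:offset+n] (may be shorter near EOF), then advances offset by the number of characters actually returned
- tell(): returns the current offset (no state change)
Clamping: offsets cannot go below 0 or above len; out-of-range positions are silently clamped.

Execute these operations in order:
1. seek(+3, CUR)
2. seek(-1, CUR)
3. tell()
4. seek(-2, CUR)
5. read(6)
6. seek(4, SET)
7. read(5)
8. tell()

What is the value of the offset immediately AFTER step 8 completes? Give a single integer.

Answer: 9

Derivation:
After 1 (seek(+3, CUR)): offset=3
After 2 (seek(-1, CUR)): offset=2
After 3 (tell()): offset=2
After 4 (seek(-2, CUR)): offset=0
After 5 (read(6)): returned '5DYX2U', offset=6
After 6 (seek(4, SET)): offset=4
After 7 (read(5)): returned '2UY8E', offset=9
After 8 (tell()): offset=9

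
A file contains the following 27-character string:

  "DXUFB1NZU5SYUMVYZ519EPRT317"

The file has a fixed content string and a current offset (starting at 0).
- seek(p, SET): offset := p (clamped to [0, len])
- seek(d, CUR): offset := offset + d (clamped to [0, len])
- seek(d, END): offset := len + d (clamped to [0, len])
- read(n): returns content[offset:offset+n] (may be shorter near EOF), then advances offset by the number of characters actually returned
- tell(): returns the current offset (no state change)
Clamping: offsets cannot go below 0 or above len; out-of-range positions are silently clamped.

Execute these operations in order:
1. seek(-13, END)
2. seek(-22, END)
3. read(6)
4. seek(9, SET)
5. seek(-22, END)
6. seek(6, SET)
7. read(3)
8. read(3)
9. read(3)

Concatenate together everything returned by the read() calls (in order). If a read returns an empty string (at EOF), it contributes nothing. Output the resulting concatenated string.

Answer: 1NZU5SNZU5SYUMV

Derivation:
After 1 (seek(-13, END)): offset=14
After 2 (seek(-22, END)): offset=5
After 3 (read(6)): returned '1NZU5S', offset=11
After 4 (seek(9, SET)): offset=9
After 5 (seek(-22, END)): offset=5
After 6 (seek(6, SET)): offset=6
After 7 (read(3)): returned 'NZU', offset=9
After 8 (read(3)): returned '5SY', offset=12
After 9 (read(3)): returned 'UMV', offset=15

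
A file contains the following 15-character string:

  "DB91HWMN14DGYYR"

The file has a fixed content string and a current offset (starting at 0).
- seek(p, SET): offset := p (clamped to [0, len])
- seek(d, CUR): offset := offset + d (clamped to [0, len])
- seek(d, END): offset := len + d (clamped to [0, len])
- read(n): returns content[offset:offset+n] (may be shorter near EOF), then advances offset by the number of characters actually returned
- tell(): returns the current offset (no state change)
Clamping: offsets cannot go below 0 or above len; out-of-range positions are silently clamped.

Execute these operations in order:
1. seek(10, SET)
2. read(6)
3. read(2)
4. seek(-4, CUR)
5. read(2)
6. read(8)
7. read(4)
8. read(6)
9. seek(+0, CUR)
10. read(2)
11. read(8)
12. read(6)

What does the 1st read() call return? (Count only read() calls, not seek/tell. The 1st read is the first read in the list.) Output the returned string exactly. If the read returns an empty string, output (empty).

Answer: DGYYR

Derivation:
After 1 (seek(10, SET)): offset=10
After 2 (read(6)): returned 'DGYYR', offset=15
After 3 (read(2)): returned '', offset=15
After 4 (seek(-4, CUR)): offset=11
After 5 (read(2)): returned 'GY', offset=13
After 6 (read(8)): returned 'YR', offset=15
After 7 (read(4)): returned '', offset=15
After 8 (read(6)): returned '', offset=15
After 9 (seek(+0, CUR)): offset=15
After 10 (read(2)): returned '', offset=15
After 11 (read(8)): returned '', offset=15
After 12 (read(6)): returned '', offset=15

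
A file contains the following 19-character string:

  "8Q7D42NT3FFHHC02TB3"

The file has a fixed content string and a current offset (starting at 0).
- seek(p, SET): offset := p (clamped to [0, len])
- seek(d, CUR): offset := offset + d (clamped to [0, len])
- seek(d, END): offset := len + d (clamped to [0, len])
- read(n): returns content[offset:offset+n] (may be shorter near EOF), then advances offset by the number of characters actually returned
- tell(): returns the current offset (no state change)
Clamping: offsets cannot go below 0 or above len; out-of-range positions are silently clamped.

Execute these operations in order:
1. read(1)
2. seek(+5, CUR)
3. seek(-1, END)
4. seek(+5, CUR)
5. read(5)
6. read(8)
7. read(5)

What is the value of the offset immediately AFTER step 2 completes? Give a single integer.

Answer: 6

Derivation:
After 1 (read(1)): returned '8', offset=1
After 2 (seek(+5, CUR)): offset=6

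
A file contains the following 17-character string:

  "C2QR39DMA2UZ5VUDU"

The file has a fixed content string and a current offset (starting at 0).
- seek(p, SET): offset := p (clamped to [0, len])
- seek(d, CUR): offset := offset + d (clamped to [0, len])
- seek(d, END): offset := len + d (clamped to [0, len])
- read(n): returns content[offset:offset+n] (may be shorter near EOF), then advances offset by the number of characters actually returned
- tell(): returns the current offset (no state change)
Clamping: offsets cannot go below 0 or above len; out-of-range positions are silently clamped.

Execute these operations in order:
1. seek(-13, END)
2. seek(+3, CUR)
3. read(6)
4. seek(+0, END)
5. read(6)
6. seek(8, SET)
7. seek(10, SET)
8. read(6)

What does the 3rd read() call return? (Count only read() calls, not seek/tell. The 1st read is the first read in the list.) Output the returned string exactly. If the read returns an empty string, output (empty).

After 1 (seek(-13, END)): offset=4
After 2 (seek(+3, CUR)): offset=7
After 3 (read(6)): returned 'MA2UZ5', offset=13
After 4 (seek(+0, END)): offset=17
After 5 (read(6)): returned '', offset=17
After 6 (seek(8, SET)): offset=8
After 7 (seek(10, SET)): offset=10
After 8 (read(6)): returned 'UZ5VUD', offset=16

Answer: UZ5VUD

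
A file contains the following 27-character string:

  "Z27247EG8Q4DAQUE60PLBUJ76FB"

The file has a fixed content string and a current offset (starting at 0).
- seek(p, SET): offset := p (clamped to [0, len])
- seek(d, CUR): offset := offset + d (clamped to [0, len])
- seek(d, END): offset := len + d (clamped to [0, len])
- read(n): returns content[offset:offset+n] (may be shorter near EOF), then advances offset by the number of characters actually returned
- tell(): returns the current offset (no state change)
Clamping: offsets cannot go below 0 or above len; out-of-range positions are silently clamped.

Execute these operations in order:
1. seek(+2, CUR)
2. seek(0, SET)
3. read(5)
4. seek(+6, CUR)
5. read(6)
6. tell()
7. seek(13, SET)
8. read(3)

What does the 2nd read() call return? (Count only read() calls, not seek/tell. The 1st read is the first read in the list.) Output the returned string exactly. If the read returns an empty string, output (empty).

Answer: DAQUE6

Derivation:
After 1 (seek(+2, CUR)): offset=2
After 2 (seek(0, SET)): offset=0
After 3 (read(5)): returned 'Z2724', offset=5
After 4 (seek(+6, CUR)): offset=11
After 5 (read(6)): returned 'DAQUE6', offset=17
After 6 (tell()): offset=17
After 7 (seek(13, SET)): offset=13
After 8 (read(3)): returned 'QUE', offset=16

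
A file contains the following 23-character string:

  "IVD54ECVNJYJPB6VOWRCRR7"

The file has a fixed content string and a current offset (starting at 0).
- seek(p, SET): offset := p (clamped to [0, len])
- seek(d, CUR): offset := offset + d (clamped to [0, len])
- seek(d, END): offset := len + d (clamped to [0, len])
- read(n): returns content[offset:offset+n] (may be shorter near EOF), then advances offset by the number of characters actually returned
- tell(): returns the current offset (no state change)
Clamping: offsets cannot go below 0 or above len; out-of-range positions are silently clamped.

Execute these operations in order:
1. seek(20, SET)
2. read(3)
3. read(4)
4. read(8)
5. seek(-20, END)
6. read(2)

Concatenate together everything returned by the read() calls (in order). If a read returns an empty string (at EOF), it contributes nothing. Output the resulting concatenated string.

After 1 (seek(20, SET)): offset=20
After 2 (read(3)): returned 'RR7', offset=23
After 3 (read(4)): returned '', offset=23
After 4 (read(8)): returned '', offset=23
After 5 (seek(-20, END)): offset=3
After 6 (read(2)): returned '54', offset=5

Answer: RR754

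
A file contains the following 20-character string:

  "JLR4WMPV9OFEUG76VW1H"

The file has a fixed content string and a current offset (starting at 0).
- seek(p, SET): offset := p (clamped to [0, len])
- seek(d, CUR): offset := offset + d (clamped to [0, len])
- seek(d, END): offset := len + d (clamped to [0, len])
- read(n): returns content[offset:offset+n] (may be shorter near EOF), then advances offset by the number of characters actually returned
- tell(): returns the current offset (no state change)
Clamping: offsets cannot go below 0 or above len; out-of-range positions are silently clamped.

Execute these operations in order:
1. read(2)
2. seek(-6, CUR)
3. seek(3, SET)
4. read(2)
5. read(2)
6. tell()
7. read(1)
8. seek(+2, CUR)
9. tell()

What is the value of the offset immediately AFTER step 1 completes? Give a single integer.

After 1 (read(2)): returned 'JL', offset=2

Answer: 2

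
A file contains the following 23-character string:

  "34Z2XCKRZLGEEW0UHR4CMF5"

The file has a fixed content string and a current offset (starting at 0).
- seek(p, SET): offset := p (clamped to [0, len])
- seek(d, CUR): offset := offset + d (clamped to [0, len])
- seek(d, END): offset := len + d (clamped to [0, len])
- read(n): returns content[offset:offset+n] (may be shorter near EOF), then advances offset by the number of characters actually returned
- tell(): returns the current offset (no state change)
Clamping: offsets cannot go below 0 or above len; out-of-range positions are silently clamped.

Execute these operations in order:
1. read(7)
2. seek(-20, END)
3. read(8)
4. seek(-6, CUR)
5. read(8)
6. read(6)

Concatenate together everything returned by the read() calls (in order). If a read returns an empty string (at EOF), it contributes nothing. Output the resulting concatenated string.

Answer: 34Z2XCK2XCKRZLGCKRZLGEEW0UHR4

Derivation:
After 1 (read(7)): returned '34Z2XCK', offset=7
After 2 (seek(-20, END)): offset=3
After 3 (read(8)): returned '2XCKRZLG', offset=11
After 4 (seek(-6, CUR)): offset=5
After 5 (read(8)): returned 'CKRZLGEE', offset=13
After 6 (read(6)): returned 'W0UHR4', offset=19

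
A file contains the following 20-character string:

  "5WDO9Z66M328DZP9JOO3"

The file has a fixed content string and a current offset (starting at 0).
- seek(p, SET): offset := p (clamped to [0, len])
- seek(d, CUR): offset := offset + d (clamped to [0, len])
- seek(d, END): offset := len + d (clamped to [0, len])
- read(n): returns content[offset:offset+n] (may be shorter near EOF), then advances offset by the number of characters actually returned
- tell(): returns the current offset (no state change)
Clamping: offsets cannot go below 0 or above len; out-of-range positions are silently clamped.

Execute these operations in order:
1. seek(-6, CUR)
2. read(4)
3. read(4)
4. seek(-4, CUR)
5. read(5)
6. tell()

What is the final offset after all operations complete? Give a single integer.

Answer: 9

Derivation:
After 1 (seek(-6, CUR)): offset=0
After 2 (read(4)): returned '5WDO', offset=4
After 3 (read(4)): returned '9Z66', offset=8
After 4 (seek(-4, CUR)): offset=4
After 5 (read(5)): returned '9Z66M', offset=9
After 6 (tell()): offset=9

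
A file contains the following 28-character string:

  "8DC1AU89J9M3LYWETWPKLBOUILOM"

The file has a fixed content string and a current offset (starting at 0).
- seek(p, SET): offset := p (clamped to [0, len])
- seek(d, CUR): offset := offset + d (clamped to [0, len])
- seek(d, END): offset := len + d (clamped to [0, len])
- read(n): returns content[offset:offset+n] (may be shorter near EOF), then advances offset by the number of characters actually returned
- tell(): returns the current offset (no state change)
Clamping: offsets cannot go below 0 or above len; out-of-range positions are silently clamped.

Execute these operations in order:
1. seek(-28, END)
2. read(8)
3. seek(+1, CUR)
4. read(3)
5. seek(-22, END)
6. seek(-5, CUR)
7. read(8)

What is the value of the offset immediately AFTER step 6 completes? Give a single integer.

Answer: 1

Derivation:
After 1 (seek(-28, END)): offset=0
After 2 (read(8)): returned '8DC1AU89', offset=8
After 3 (seek(+1, CUR)): offset=9
After 4 (read(3)): returned '9M3', offset=12
After 5 (seek(-22, END)): offset=6
After 6 (seek(-5, CUR)): offset=1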